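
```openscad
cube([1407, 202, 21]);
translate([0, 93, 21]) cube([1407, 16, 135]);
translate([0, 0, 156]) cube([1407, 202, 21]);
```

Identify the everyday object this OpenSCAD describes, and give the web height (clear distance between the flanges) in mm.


An I-beam. The web height is 135 mm.

Two wide flanges with a thin centred web — an I-beam. Overall 177 mm minus two 21 mm flanges gives a web of 177 − 2·21 = 135 mm.


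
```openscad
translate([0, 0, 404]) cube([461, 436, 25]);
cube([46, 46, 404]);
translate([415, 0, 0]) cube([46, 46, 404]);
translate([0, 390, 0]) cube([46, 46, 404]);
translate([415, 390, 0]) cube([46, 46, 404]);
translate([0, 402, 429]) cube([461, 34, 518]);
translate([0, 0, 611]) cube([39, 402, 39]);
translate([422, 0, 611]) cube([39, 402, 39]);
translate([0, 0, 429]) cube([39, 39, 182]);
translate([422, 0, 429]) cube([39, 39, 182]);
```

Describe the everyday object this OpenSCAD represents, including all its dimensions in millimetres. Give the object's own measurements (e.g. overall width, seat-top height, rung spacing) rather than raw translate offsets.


A chair. The seat is a 461×436×25 mm slab with its top at z = 429 mm, on four 46×46 mm corner legs (flush with the seat edges, standing on z = 0). A flat backrest 34 mm thick, 518 mm tall, spans the full seat width and rises from the seat top along its +y edge, rear face flush with the rear of the seat. Two armrests of 39×39 mm section run along each side from the seat's front edge to the front of the backrest, top faces 221 mm above the seat top and outer faces flush with the seat's x-edges; a 39×39 mm post under the front of each armrest stands on the seat at the front corner.


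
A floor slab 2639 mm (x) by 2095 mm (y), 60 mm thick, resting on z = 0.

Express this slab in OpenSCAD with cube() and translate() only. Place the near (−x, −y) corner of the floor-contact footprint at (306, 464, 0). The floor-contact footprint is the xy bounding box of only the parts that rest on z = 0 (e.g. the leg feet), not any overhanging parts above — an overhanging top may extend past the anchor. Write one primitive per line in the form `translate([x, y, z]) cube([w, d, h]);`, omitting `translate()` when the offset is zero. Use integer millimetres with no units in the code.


translate([306, 464, 0]) cube([2639, 2095, 60]);


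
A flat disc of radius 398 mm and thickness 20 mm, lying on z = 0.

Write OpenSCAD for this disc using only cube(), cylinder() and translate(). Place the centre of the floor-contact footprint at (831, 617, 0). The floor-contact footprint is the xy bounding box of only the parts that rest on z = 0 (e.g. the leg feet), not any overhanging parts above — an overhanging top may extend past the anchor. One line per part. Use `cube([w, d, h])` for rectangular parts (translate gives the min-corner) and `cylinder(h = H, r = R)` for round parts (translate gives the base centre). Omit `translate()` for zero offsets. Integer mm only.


translate([831, 617, 0]) cylinder(h = 20, r = 398);


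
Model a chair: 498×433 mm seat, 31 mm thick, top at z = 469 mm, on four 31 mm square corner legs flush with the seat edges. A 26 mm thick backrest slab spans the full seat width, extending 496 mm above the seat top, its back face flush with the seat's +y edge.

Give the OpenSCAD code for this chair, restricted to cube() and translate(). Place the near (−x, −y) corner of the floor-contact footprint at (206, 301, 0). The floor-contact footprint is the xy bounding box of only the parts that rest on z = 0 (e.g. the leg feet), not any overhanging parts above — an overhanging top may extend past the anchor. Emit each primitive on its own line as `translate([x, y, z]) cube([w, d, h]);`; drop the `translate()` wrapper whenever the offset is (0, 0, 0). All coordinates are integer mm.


// leg_h = 469 - 31 = 438
translate([206, 301, 438]) cube([498, 433, 31]);
translate([206, 301, 0]) cube([31, 31, 438]);
translate([673, 301, 0]) cube([31, 31, 438]);
translate([206, 703, 0]) cube([31, 31, 438]);
translate([673, 703, 0]) cube([31, 31, 438]);
translate([206, 708, 469]) cube([498, 26, 496]);


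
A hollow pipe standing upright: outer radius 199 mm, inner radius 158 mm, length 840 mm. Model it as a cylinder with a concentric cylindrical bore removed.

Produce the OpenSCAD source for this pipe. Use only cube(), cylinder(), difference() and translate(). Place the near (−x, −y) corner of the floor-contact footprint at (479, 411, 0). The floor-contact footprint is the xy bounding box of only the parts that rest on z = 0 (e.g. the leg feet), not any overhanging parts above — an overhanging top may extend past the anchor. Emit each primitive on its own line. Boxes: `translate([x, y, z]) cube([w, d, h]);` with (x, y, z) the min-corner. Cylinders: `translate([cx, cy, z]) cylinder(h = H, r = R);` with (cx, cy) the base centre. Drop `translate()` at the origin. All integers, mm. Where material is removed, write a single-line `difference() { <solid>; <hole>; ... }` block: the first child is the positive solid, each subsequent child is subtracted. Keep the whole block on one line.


difference() { translate([678, 610, 0]) cylinder(h = 840, r = 199); translate([678, 610, 0]) cylinder(h = 840, r = 158); }


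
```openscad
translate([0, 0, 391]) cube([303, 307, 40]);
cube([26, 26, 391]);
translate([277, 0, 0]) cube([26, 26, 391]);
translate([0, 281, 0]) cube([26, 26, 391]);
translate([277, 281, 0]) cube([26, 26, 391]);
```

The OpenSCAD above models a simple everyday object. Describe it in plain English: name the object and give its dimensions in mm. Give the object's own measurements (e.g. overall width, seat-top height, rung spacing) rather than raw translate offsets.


A simple wooden stool: a rectangular seat 303 mm (x) by 307 mm (y), 40 mm thick, top face at z = 431 mm, on four square legs, each 26×26 mm in cross-section. The legs rest on z = 0, each flush with a corner of the seat.


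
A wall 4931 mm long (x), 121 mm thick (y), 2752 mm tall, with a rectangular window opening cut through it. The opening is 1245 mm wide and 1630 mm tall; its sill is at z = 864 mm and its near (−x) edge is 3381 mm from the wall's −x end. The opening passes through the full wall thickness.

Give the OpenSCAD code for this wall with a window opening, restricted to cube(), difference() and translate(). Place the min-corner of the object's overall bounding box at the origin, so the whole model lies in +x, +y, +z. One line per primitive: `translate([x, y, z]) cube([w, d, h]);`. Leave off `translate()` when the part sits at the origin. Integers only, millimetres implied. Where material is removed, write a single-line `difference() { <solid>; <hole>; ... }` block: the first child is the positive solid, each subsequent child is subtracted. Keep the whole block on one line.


difference() { cube([4931, 121, 2752]); translate([3381, 0, 864]) cube([1245, 121, 1630]); }


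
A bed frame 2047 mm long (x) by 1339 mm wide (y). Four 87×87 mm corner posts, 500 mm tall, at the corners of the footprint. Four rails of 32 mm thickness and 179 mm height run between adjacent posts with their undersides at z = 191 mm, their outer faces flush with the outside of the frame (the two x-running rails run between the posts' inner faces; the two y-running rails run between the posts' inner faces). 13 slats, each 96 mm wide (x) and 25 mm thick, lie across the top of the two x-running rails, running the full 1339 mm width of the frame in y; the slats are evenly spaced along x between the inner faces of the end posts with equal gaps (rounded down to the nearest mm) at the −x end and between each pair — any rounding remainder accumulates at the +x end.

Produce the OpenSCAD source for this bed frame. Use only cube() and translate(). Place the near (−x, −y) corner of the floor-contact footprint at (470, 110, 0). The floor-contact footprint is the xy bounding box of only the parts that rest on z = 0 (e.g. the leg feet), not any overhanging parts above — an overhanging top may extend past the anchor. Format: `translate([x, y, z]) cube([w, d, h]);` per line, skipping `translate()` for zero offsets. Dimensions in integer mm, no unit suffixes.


translate([470, 110, 0]) cube([87, 87, 500]);
translate([470, 1362, 0]) cube([87, 87, 500]);
translate([2430, 110, 0]) cube([87, 87, 500]);
translate([2430, 1362, 0]) cube([87, 87, 500]);
translate([557, 110, 191]) cube([1873, 32, 179]);
translate([557, 1417, 191]) cube([1873, 32, 179]);
translate([470, 197, 191]) cube([32, 1165, 179]);
translate([2485, 197, 191]) cube([32, 1165, 179]);
translate([601, 110, 370]) cube([96, 1339, 25]);
translate([741, 110, 370]) cube([96, 1339, 25]);
translate([881, 110, 370]) cube([96, 1339, 25]);
translate([1021, 110, 370]) cube([96, 1339, 25]);
translate([1161, 110, 370]) cube([96, 1339, 25]);
translate([1301, 110, 370]) cube([96, 1339, 25]);
translate([1441, 110, 370]) cube([96, 1339, 25]);
translate([1581, 110, 370]) cube([96, 1339, 25]);
translate([1721, 110, 370]) cube([96, 1339, 25]);
translate([1861, 110, 370]) cube([96, 1339, 25]);
translate([2001, 110, 370]) cube([96, 1339, 25]);
translate([2141, 110, 370]) cube([96, 1339, 25]);
translate([2281, 110, 370]) cube([96, 1339, 25]);


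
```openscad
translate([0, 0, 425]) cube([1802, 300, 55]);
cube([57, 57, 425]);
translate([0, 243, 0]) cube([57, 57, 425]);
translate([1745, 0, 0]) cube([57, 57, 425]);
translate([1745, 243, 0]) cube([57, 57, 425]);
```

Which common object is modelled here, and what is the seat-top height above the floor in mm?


A bench. The seat-top height is 480 mm.

A long slab on four corner posts — a bench. The slab sits at z = 425 with thickness 55, so the top is 425 + 55 = 480 mm.


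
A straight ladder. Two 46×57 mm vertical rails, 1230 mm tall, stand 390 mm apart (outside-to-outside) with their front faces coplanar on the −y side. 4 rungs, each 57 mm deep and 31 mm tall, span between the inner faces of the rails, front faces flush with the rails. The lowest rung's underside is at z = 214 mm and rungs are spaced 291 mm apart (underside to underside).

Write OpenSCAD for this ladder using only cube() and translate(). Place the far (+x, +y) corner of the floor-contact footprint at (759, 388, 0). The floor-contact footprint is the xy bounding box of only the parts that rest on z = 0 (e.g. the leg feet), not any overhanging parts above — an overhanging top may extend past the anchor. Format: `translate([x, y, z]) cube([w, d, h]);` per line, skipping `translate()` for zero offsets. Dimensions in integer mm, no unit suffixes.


translate([369, 331, 0]) cube([46, 57, 1230]);
translate([713, 331, 0]) cube([46, 57, 1230]);
translate([415, 331, 214]) cube([298, 57, 31]);
translate([415, 331, 505]) cube([298, 57, 31]);
translate([415, 331, 796]) cube([298, 57, 31]);
translate([415, 331, 1087]) cube([298, 57, 31]);


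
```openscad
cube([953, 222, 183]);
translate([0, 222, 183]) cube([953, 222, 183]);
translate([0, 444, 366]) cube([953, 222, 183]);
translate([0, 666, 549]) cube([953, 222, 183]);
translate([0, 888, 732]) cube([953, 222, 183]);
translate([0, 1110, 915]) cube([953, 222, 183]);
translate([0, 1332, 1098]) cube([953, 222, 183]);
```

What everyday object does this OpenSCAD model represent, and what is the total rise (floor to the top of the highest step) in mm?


A staircase. The total rise is 1281 mm.

7 identical blocks, each offset up and back from the previous — a staircase. Each step is 183 mm tall and there are 7 of them, so the total rise is 7 × 183 = 1281 mm.


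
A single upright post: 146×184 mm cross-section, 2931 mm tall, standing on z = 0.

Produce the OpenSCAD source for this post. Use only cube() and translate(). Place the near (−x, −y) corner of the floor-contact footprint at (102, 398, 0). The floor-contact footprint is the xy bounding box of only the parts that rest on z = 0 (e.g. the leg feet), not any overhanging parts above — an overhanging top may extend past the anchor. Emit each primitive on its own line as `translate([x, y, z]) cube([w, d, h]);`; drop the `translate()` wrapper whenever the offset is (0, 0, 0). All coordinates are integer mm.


translate([102, 398, 0]) cube([146, 184, 2931]);


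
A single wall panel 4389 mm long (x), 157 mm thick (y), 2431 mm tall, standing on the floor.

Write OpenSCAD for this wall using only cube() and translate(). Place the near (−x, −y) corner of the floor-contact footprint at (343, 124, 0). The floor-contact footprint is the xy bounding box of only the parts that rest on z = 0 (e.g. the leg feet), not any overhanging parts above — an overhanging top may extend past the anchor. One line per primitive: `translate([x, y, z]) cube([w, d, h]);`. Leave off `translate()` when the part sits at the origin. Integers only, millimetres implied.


translate([343, 124, 0]) cube([4389, 157, 2431]);


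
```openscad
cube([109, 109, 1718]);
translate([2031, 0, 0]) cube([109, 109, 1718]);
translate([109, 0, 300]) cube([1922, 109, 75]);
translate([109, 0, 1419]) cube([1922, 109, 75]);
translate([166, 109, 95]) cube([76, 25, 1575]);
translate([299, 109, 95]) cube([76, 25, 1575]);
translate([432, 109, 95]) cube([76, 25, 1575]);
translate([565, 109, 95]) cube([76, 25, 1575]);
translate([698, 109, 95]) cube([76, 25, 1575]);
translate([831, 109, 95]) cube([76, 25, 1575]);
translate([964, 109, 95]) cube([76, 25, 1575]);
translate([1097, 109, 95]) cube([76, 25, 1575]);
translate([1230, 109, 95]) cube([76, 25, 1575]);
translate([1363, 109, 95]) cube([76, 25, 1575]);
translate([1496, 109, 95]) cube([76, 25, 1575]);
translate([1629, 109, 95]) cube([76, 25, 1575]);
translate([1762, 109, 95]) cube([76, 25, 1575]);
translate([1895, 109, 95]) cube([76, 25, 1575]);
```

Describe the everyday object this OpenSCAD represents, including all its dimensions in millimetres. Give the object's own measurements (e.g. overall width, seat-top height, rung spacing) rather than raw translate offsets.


A fence section. Two 109×109 mm posts, 1718 mm tall, stand on the floor with a clear span of 1922 mm between their inner faces. Two horizontal rails of 109×75 mm section span the gap between the posts with their undersides at z = 300 mm and z = 1419 mm, flush with the posts' −y face. 14 pickets, each 76 mm wide, 25 mm thick and 1575 mm tall, are fixed to the +y face of the rails with their bottoms at z = 95 mm, spaced across the span with a 57 mm gap after the −x post and between neighbouring pickets, with 60 mm left before the +x post.


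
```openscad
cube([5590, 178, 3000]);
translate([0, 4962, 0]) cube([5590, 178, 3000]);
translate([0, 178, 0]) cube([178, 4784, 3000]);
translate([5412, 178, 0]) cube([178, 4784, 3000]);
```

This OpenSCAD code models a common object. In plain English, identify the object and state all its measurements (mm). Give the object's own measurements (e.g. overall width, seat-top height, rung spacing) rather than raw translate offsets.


The wall frame of a small rectangular building: four walls, each 3000 mm tall and 178 mm thick, enclosing a footprint 5590 mm (x) by 5140 mm (y) outside-to-outside, with no floor or roof. The front and back walls (the −y and +y sides) span the full width; the two side walls fit between them.


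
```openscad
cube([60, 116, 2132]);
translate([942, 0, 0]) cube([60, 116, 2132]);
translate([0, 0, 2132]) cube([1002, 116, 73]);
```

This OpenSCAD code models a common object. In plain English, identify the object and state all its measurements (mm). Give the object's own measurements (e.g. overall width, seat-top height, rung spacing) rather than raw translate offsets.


A door frame. The clear opening is 882 mm wide and 2132 mm high. Two 60 mm wide jambs, 116 mm deep, stand either side of the opening from the floor to the top of the opening. A 73 mm thick head sits across the top of both jambs, spanning the full outside width of the frame.


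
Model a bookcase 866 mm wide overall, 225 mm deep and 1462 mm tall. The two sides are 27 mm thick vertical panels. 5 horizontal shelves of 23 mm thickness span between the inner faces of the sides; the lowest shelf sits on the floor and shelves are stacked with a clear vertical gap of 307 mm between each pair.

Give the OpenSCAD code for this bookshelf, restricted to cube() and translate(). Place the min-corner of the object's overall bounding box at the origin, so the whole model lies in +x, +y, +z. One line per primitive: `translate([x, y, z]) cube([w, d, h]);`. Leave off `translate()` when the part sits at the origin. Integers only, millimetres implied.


cube([27, 225, 1462]);
translate([839, 0, 0]) cube([27, 225, 1462]);
translate([27, 0, 0]) cube([812, 225, 23]);
translate([27, 0, 330]) cube([812, 225, 23]);
translate([27, 0, 660]) cube([812, 225, 23]);
translate([27, 0, 990]) cube([812, 225, 23]);
translate([27, 0, 1320]) cube([812, 225, 23]);


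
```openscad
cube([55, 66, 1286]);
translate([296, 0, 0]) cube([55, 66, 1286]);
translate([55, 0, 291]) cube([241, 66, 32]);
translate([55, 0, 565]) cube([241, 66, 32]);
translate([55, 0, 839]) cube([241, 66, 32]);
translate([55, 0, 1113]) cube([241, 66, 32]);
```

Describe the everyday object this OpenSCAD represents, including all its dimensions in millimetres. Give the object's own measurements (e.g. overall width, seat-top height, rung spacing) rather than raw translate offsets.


A straight ladder. Two 55×66 mm vertical rails, 1286 mm tall, stand 351 mm apart (outside-to-outside) with their front faces coplanar on the −y side. 4 rungs, each 66 mm deep and 32 mm tall, span between the inner faces of the rails, front faces flush with the rails. The lowest rung's underside is at z = 291 mm and rungs are spaced 274 mm apart (underside to underside).


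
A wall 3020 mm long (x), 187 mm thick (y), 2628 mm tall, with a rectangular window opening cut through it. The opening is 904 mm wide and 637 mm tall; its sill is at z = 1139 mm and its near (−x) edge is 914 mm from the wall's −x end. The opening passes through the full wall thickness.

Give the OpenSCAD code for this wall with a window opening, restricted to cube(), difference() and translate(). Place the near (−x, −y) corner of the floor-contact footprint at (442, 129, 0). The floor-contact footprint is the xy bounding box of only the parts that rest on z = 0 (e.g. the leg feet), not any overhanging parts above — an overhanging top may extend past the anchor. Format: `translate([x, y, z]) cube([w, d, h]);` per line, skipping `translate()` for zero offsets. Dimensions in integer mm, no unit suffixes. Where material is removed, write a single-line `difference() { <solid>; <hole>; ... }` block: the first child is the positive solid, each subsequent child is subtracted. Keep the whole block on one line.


difference() { translate([442, 129, 0]) cube([3020, 187, 2628]); translate([1356, 129, 1139]) cube([904, 187, 637]); }


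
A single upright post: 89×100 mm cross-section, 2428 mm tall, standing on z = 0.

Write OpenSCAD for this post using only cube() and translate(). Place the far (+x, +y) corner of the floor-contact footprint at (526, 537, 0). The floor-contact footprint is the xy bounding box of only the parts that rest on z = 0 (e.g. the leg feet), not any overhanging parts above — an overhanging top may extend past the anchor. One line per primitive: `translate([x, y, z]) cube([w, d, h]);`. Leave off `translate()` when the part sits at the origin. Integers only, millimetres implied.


translate([437, 437, 0]) cube([89, 100, 2428]);


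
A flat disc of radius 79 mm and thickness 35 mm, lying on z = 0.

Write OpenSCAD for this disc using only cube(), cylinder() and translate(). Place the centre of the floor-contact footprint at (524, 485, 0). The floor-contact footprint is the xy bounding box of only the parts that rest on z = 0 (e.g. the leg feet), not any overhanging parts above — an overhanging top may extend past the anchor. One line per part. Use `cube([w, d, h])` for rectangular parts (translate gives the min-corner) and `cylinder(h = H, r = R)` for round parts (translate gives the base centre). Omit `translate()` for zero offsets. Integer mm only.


translate([524, 485, 0]) cylinder(h = 35, r = 79);


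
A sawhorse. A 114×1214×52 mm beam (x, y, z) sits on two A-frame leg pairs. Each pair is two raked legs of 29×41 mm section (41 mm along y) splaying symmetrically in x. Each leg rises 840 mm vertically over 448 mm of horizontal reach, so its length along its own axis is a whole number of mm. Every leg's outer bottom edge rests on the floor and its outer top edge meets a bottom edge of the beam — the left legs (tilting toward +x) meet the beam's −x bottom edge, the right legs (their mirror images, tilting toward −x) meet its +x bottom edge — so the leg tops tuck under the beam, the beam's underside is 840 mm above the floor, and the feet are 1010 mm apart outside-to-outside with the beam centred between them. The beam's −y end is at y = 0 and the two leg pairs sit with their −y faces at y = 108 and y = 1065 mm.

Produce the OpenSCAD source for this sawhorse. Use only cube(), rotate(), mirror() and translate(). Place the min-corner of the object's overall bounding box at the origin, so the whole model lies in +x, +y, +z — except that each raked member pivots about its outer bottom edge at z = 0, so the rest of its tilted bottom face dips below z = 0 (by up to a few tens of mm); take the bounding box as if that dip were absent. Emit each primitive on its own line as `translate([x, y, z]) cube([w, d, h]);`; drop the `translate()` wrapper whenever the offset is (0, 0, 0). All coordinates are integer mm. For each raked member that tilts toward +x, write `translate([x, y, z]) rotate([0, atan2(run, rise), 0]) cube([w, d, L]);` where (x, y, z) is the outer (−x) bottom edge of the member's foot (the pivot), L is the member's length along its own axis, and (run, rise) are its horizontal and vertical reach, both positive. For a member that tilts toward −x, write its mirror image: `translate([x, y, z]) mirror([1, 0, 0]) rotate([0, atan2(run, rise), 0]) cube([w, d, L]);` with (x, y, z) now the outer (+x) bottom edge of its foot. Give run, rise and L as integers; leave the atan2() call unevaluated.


translate([448, 0, 840]) cube([114, 1214, 52]);
translate([0, 108, 0]) rotate([0, atan2(448, 840), 0]) cube([29, 41, 952]);
translate([1010, 108, 0]) mirror([1, 0, 0]) rotate([0, atan2(448, 840), 0]) cube([29, 41, 952]);
translate([0, 1065, 0]) rotate([0, atan2(448, 840), 0]) cube([29, 41, 952]);
translate([1010, 1065, 0]) mirror([1, 0, 0]) rotate([0, atan2(448, 840), 0]) cube([29, 41, 952]);


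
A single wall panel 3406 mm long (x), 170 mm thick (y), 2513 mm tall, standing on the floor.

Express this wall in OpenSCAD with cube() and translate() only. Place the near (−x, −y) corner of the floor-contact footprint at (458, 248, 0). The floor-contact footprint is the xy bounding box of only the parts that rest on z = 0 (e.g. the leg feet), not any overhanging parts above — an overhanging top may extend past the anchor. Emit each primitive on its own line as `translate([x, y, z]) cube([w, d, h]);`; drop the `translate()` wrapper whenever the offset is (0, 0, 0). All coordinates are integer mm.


translate([458, 248, 0]) cube([3406, 170, 2513]);


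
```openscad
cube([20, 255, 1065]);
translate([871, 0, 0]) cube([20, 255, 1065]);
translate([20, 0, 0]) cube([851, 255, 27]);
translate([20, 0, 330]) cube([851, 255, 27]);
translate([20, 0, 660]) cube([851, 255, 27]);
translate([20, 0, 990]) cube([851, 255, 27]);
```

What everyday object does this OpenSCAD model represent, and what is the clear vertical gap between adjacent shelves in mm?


A bookshelf. The clear shelf gap is 303 mm.

Two tall side panels with 4 horizontal boards between them — a bookshelf. The first two shelf undersides are at z = 0 and z = 330; with shelf thickness 27, the clear gap is 330 − 0 − 27 = 303 mm.


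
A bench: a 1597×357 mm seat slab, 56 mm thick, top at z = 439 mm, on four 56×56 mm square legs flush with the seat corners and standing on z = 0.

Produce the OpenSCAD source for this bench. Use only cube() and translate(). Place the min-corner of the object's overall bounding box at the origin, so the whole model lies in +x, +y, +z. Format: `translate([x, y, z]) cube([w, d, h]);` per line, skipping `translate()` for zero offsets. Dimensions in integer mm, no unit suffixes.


translate([0, 0, 383]) cube([1597, 357, 56]);
cube([56, 56, 383]);
translate([0, 301, 0]) cube([56, 56, 383]);
translate([1541, 0, 0]) cube([56, 56, 383]);
translate([1541, 301, 0]) cube([56, 56, 383]);


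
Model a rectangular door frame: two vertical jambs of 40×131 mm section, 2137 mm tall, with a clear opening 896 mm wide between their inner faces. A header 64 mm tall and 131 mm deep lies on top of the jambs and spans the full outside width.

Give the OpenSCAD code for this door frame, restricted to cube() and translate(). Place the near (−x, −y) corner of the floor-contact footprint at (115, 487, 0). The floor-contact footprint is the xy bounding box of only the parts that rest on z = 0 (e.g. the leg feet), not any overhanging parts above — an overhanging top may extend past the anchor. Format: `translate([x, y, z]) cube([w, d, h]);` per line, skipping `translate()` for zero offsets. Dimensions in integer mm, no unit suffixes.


translate([115, 487, 0]) cube([40, 131, 2137]);
translate([1051, 487, 0]) cube([40, 131, 2137]);
translate([115, 487, 2137]) cube([976, 131, 64]);


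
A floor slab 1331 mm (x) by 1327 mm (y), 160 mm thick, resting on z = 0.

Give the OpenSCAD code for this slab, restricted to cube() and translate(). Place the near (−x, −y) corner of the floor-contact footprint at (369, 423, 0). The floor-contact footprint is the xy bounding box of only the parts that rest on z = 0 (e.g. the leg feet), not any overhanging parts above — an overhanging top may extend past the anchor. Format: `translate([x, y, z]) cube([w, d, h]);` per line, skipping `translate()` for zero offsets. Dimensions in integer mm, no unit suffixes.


translate([369, 423, 0]) cube([1331, 1327, 160]);


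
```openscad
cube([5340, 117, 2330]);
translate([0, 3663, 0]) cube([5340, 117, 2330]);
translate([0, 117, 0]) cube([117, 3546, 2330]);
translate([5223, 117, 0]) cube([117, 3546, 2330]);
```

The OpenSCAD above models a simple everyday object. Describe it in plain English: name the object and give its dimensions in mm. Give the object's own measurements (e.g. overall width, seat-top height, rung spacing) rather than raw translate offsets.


The wall frame of a small rectangular building: four walls, each 2330 mm tall and 117 mm thick, enclosing a footprint 5340 mm (x) by 3780 mm (y) outside-to-outside, with no floor or roof. The front and back walls (the −y and +y sides) span the full width; the two side walls fit between them.


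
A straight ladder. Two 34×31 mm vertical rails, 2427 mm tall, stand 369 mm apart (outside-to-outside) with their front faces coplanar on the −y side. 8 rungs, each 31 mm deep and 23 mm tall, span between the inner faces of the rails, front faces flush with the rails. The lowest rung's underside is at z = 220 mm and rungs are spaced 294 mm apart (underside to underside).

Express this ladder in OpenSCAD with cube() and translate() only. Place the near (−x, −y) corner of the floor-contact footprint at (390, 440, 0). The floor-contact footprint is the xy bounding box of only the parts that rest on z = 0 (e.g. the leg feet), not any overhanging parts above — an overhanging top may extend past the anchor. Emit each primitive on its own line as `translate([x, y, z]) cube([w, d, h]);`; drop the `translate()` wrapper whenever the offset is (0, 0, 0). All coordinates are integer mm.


translate([390, 440, 0]) cube([34, 31, 2427]);
translate([725, 440, 0]) cube([34, 31, 2427]);
translate([424, 440, 220]) cube([301, 31, 23]);
translate([424, 440, 514]) cube([301, 31, 23]);
translate([424, 440, 808]) cube([301, 31, 23]);
translate([424, 440, 1102]) cube([301, 31, 23]);
translate([424, 440, 1396]) cube([301, 31, 23]);
translate([424, 440, 1690]) cube([301, 31, 23]);
translate([424, 440, 1984]) cube([301, 31, 23]);
translate([424, 440, 2278]) cube([301, 31, 23]);


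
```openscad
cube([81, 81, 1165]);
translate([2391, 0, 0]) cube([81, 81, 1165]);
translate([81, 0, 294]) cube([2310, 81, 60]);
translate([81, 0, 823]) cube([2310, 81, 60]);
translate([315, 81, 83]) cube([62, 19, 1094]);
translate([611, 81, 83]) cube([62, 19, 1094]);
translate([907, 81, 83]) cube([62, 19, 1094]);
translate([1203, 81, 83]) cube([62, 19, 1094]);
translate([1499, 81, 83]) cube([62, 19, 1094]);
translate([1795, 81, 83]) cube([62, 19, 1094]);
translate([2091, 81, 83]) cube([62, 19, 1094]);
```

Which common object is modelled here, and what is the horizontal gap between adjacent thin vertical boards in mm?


A fence section. The picket gap is 234 mm.

Two posts, two rails, 7 pickets — a fence section. Span 2310 mm holds 7 pickets of 62 mm with 8 equal gaps: ⌊(2310 − 7·62) / 8⌋ = 234 mm.


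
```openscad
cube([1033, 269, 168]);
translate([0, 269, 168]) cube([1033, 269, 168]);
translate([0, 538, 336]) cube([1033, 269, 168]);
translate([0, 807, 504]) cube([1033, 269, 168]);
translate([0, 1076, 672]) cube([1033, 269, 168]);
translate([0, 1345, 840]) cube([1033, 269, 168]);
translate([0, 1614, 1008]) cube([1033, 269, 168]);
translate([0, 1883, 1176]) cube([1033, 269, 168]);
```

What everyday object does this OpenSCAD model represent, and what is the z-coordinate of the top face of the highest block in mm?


A staircase. The total rise is 1344 mm.

8 identical blocks, each offset up and back from the previous — a staircase. Each step is 168 mm tall and there are 8 of them, so the total rise is 8 × 168 = 1344 mm.


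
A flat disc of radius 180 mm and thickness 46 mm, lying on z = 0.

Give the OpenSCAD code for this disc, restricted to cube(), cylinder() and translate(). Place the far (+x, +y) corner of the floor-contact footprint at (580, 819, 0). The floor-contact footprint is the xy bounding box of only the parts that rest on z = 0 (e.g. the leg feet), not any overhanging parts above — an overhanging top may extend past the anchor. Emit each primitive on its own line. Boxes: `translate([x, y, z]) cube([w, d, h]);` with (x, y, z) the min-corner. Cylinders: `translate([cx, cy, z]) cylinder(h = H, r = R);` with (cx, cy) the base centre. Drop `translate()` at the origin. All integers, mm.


translate([400, 639, 0]) cylinder(h = 46, r = 180);


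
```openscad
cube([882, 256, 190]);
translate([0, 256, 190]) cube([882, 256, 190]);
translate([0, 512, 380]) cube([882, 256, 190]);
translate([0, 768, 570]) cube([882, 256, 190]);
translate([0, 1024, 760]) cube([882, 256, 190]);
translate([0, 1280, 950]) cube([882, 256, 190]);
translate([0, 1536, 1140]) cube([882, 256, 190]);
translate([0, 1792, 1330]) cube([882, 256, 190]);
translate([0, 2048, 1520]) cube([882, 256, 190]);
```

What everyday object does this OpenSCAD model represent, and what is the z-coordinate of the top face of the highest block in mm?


A staircase. The total rise is 1710 mm.

9 identical blocks, each offset up and back from the previous — a staircase. Each step is 190 mm tall and there are 9 of them, so the total rise is 9 × 190 = 1710 mm.


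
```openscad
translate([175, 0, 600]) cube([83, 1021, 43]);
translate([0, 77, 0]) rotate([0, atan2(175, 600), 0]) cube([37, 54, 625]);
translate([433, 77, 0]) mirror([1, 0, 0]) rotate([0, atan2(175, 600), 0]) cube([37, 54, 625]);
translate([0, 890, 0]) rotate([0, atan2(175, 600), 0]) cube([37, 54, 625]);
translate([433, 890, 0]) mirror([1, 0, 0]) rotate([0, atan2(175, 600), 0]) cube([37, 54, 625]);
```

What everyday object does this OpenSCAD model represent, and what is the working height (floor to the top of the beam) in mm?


A sawhorse. The overall height is 643 mm.

A beam across two mirrored pairs of raked legs — a sawhorse. The beam's underside is at z = 600 (matching the legs' vertical rise in atan2(175, 600)) and the beam is 43 mm tall, so its top is at 600 + 43 = 643 mm. The raked legs top out at the beam's underside, so that is the highest point.


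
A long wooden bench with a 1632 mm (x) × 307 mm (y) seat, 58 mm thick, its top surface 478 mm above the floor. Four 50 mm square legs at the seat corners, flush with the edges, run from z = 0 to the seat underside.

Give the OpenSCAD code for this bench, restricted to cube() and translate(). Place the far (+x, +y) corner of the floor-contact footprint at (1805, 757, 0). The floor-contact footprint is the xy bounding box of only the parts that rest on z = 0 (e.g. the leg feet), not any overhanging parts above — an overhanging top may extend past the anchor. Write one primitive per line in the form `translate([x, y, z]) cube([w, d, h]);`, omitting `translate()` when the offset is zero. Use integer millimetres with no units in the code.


translate([173, 450, 420]) cube([1632, 307, 58]);
translate([173, 450, 0]) cube([50, 50, 420]);
translate([173, 707, 0]) cube([50, 50, 420]);
translate([1755, 450, 0]) cube([50, 50, 420]);
translate([1755, 707, 0]) cube([50, 50, 420]);


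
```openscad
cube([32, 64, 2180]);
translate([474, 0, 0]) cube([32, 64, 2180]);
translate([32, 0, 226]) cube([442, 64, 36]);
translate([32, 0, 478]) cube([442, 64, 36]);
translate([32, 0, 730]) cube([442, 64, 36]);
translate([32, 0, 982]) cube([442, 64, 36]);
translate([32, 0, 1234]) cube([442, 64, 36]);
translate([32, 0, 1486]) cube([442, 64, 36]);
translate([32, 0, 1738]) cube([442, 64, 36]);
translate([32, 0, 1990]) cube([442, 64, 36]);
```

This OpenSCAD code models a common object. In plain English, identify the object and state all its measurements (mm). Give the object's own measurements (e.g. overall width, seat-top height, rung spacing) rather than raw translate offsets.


A straight ladder. Two 32×64 mm vertical rails, 2180 mm tall, stand 506 mm apart (outside-to-outside) with their front faces coplanar on the −y side. 8 rungs, each 64 mm deep and 36 mm tall, span between the inner faces of the rails, front faces flush with the rails. The lowest rung's underside is at z = 226 mm and rungs are spaced 252 mm apart (underside to underside).


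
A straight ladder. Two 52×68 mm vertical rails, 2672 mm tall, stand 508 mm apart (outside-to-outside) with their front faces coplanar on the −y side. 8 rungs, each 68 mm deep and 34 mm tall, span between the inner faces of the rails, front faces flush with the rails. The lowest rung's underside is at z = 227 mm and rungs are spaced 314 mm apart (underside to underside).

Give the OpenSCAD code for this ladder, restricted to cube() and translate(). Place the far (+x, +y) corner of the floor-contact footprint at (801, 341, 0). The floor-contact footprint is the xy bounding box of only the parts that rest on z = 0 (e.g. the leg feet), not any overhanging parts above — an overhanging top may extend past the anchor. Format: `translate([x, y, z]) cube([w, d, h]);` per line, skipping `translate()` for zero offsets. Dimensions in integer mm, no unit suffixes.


translate([293, 273, 0]) cube([52, 68, 2672]);
translate([749, 273, 0]) cube([52, 68, 2672]);
translate([345, 273, 227]) cube([404, 68, 34]);
translate([345, 273, 541]) cube([404, 68, 34]);
translate([345, 273, 855]) cube([404, 68, 34]);
translate([345, 273, 1169]) cube([404, 68, 34]);
translate([345, 273, 1483]) cube([404, 68, 34]);
translate([345, 273, 1797]) cube([404, 68, 34]);
translate([345, 273, 2111]) cube([404, 68, 34]);
translate([345, 273, 2425]) cube([404, 68, 34]);


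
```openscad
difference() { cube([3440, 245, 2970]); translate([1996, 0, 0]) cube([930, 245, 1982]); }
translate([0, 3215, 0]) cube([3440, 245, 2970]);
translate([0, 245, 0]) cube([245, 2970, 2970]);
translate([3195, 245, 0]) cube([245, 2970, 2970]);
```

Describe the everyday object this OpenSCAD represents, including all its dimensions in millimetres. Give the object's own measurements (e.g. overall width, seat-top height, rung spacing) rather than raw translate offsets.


A single room: four walls, each 2970 mm tall and 245 mm thick, enclosing an outside footprint 3440×3460 mm (x × y), no floor or roof. The front and back walls (−y and +y sides) run the full x-width; the side walls fit between their inner faces. A door opening 930 mm wide and 1982 mm tall is cut through the front wall from the floor up, its −x edge 1996 mm from the wall's −x end.


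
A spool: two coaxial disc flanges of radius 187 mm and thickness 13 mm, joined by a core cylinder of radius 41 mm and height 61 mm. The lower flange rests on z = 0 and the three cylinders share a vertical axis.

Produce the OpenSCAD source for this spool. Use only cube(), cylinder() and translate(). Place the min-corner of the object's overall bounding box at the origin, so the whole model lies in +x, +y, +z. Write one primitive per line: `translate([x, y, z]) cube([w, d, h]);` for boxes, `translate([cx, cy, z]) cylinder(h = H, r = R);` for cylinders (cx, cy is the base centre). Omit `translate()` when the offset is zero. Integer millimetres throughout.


translate([187, 187, 0]) cylinder(h = 13, r = 187);
translate([187, 187, 13]) cylinder(h = 61, r = 41);
translate([187, 187, 74]) cylinder(h = 13, r = 187);


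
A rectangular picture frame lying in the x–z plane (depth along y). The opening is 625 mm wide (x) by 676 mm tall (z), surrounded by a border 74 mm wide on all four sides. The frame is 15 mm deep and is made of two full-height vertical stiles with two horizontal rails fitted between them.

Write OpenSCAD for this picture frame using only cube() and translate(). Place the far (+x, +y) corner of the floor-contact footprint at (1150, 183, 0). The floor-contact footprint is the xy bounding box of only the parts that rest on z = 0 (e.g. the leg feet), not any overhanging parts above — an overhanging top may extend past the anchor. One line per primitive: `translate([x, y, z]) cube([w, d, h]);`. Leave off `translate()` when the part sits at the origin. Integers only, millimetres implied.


translate([377, 168, 0]) cube([74, 15, 824]);
translate([1076, 168, 0]) cube([74, 15, 824]);
translate([451, 168, 0]) cube([625, 15, 74]);
translate([451, 168, 750]) cube([625, 15, 74]);


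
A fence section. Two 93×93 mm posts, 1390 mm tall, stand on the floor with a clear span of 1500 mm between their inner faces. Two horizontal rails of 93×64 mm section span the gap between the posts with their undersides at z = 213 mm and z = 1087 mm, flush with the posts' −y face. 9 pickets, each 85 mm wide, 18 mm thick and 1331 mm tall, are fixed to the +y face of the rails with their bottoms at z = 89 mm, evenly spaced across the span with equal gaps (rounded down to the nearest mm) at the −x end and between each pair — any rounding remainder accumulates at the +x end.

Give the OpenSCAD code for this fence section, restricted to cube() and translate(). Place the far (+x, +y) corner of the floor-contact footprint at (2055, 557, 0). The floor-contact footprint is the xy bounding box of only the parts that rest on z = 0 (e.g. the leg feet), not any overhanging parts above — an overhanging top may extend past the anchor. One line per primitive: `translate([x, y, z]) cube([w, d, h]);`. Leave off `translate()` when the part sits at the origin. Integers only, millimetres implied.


translate([369, 464, 0]) cube([93, 93, 1390]);
translate([1962, 464, 0]) cube([93, 93, 1390]);
translate([462, 464, 213]) cube([1500, 93, 64]);
translate([462, 464, 1087]) cube([1500, 93, 64]);
translate([535, 557, 89]) cube([85, 18, 1331]);
translate([693, 557, 89]) cube([85, 18, 1331]);
translate([851, 557, 89]) cube([85, 18, 1331]);
translate([1009, 557, 89]) cube([85, 18, 1331]);
translate([1167, 557, 89]) cube([85, 18, 1331]);
translate([1325, 557, 89]) cube([85, 18, 1331]);
translate([1483, 557, 89]) cube([85, 18, 1331]);
translate([1641, 557, 89]) cube([85, 18, 1331]);
translate([1799, 557, 89]) cube([85, 18, 1331]);


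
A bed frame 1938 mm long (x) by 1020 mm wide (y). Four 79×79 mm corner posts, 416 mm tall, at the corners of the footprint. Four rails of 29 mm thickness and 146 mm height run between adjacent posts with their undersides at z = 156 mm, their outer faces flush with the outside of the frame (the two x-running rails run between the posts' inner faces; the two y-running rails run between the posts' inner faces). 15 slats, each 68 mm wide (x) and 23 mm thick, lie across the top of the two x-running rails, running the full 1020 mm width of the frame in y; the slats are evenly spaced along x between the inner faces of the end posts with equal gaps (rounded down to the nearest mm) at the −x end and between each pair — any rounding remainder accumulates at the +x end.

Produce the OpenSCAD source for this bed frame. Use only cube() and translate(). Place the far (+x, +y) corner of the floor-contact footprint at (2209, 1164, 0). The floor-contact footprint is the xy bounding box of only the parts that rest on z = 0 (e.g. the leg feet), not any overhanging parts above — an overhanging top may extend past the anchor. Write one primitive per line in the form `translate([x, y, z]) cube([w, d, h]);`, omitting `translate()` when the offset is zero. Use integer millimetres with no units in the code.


translate([271, 144, 0]) cube([79, 79, 416]);
translate([271, 1085, 0]) cube([79, 79, 416]);
translate([2130, 144, 0]) cube([79, 79, 416]);
translate([2130, 1085, 0]) cube([79, 79, 416]);
translate([350, 144, 156]) cube([1780, 29, 146]);
translate([350, 1135, 156]) cube([1780, 29, 146]);
translate([271, 223, 156]) cube([29, 862, 146]);
translate([2180, 223, 156]) cube([29, 862, 146]);
translate([397, 144, 302]) cube([68, 1020, 23]);
translate([512, 144, 302]) cube([68, 1020, 23]);
translate([627, 144, 302]) cube([68, 1020, 23]);
translate([742, 144, 302]) cube([68, 1020, 23]);
translate([857, 144, 302]) cube([68, 1020, 23]);
translate([972, 144, 302]) cube([68, 1020, 23]);
translate([1087, 144, 302]) cube([68, 1020, 23]);
translate([1202, 144, 302]) cube([68, 1020, 23]);
translate([1317, 144, 302]) cube([68, 1020, 23]);
translate([1432, 144, 302]) cube([68, 1020, 23]);
translate([1547, 144, 302]) cube([68, 1020, 23]);
translate([1662, 144, 302]) cube([68, 1020, 23]);
translate([1777, 144, 302]) cube([68, 1020, 23]);
translate([1892, 144, 302]) cube([68, 1020, 23]);
translate([2007, 144, 302]) cube([68, 1020, 23]);
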